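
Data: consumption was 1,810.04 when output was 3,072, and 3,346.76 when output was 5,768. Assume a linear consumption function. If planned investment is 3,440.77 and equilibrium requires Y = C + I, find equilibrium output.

Y = 8139

MPC = (3346.76 − 1810.04)/(5768 − 3072) = 1536.72/2696 = 0.57
a = 1810.04 − 0.57(3072) = 59
Equilibrium: Y = 59 + 0.57Y + 3440.77
0.43Y = 3499.77, so Y = 3499.77/0.43 = 8139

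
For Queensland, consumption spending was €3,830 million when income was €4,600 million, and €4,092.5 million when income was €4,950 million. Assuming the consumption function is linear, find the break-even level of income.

MPC = (4092.5 − 3830)/(4950 − 4600) = 262.5/350 = 0.75
a = 3830 − 0.75(4600) = 3830 − 3450 = 380
Break-even: Y = a/(1−MPC) = 380/0.25 = 1520

Y = 1520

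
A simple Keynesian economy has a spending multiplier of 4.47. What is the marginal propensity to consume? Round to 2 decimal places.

MPC = 0.78

k = 1/(1 − MPC), so 1 − MPC = 1/k = 1/4.47 = 0.2237
MPC = 1 − 0.2237 = 0.78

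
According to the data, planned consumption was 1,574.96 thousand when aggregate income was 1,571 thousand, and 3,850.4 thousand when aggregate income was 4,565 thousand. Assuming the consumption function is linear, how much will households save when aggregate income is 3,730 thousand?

S = 514.2

MPC = (3850.4 − 1574.96)/(4565 − 1571) = 2275.44/2994 = 0.76
a = 1574.96 − 0.76(1571) = 1574.96 − 1193.96 = 381
C = 381 + 0.76(3730) = 3215.8
S = 3730 − 3215.8 = 514.2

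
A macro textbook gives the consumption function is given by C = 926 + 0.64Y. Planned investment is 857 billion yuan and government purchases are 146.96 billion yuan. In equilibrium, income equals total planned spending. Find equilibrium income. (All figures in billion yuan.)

Y = C + I + G = 926 + 0.64Y + 857 + 146.96
Y − 0.64Y = 1929.96
0.36Y = 1929.96, so Y = 1929.96/0.36 = 5361

Y = 5361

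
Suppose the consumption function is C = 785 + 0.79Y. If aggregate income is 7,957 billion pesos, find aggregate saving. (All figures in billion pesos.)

S = 885.97

C = 785 + 0.79(7957) = 785 + 6286.03 = 7071.03
S = Y − C = 7957 − 7071.03 = 885.97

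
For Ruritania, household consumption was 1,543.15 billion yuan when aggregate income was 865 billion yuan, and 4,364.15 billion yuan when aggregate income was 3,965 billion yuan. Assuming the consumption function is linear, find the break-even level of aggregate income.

MPC = (4364.15 − 1543.15)/(3965 − 865) = 2821/3100 = 0.91
a = 1543.15 − 0.91(865) = 1543.15 − 787.15 = 756
Break-even: Y = a/(1−MPC) = 756/0.09 = 8400

Y = 8400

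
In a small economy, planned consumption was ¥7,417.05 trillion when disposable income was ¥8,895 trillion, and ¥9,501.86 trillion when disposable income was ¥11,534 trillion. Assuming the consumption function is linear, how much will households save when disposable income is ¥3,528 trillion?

S = 350.88

MPC = (9501.86 − 7417.05)/(11534 − 8895) = 2084.81/2639 = 0.79
a = 7417.05 − 0.79(8895) = 7417.05 − 7027.05 = 390
C = 390 + 0.79(3528) = 3177.12
S = 3528 − 3177.12 = 350.88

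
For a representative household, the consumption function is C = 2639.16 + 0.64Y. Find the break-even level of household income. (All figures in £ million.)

Y = 7331

At break-even, C = Y: 2639.16 + 0.64Y = Y
0.36Y = 2639.16, so Y = 2639.16/0.36 = 7331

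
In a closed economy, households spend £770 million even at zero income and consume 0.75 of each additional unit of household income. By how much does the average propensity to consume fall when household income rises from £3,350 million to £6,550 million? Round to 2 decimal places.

ΔAPC = 0.11

At Y = 3350: C = 770 + 0.75(3350) = 3282.5, APC = 3282.5/3350 = 0.980
At Y = 6550: C = 5682.5, APC = 5682.5/6550 = 0.868
Fall in APC = 0.980 − 0.868 = 0.112 ≈ 0.11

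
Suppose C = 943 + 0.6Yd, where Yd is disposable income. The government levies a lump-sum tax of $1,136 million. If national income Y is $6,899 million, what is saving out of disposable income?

S = 1362.2

Yd = Y − T = 6899 − 1136 = 5763
C = 943 + 0.6(5763) = 943 + 3457.8 = 4400.8
S = Yd − C = 5763 − 4400.8 = 1362.2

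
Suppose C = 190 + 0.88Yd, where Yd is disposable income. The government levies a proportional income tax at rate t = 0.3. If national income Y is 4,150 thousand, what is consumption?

C = 2746.4

Yd = (1 − 0.3)(4150) = 0.7(4150) = 2905
C = 190 + 0.88(2905) = 190 + 2556.4 = 2746.4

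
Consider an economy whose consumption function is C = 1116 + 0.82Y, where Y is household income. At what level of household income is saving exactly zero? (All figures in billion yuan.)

Y = 6200

At break-even, C = Y: 1116 + 0.82Y = Y
0.18Y = 1116, so Y = 1116/0.18 = 6200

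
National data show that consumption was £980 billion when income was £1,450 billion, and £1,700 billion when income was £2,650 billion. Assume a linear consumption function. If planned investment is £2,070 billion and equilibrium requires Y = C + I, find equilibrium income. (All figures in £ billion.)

MPC = (1700 − 980)/(2650 − 1450) = 720/1200 = 0.6
a = 980 − 0.6(1450) = 110
Equilibrium: Y = 110 + 0.6Y + 2070
0.4Y = 2180, so Y = 2180/0.4 = 5450

Y = 5450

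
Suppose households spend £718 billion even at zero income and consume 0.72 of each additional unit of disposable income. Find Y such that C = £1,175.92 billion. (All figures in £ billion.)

Y = 636

718 + 0.72Y = 1175.92
0.72Y = 457.92, so Y = 457.92/0.72 = 636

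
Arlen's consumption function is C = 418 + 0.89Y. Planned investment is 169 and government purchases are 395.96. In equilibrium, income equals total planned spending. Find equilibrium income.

Y = 8936

Y = C + I + G = 418 + 0.89Y + 169 + 395.96
Y − 0.89Y = 982.96
0.11Y = 982.96, so Y = 982.96/0.11 = 8936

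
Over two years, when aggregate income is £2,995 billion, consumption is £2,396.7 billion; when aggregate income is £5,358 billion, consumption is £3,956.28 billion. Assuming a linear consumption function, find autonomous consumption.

MPC = ΔC/ΔY = (3956.28 − 2396.7)/(5358 − 2995) = 1559.58/2363 = 0.66
a = C − MPC·Y = 2396.7 − 0.66(2995) = 2396.7 − 1976.7 = 420

a = 420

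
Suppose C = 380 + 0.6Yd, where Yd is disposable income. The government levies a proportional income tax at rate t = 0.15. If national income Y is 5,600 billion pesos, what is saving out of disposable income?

Yd = (1 − 0.15)(5600) = 0.85(5600) = 4760
C = 380 + 0.6(4760) = 380 + 2856 = 3236
S = Yd − C = 4760 − 3236 = 1524

S = 1524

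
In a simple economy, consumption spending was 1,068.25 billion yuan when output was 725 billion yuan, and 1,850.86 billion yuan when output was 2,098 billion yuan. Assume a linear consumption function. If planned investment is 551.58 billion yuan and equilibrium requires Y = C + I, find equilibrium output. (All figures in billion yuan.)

MPC = (1850.86 − 1068.25)/(2098 − 725) = 782.61/1373 = 0.57
a = 1068.25 − 0.57(725) = 655
Equilibrium: Y = 655 + 0.57Y + 551.58
0.43Y = 1206.58, so Y = 1206.58/0.43 = 2806

Y = 2806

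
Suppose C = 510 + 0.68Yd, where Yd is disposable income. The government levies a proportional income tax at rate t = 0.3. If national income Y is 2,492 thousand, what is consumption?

Yd = (1 − 0.3)(2492) = 0.7(2492) = 1744.4
C = 510 + 0.68(1744.4) = 510 + 1186.192 = 1696.192

C = 1696.192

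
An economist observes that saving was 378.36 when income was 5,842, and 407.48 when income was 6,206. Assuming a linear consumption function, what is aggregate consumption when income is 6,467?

MPS = ΔS/ΔY = (407.48 − 378.36)/(6206 − 5842) = 29.12/364 = 0.08
MPC = 1 − MPS = 0.92
Autonomous saving = 378.36 − 0.08(5842) = -89, so a = 89
C = 89 + 0.92(6467) = 89 + 5949.64 = 6038.64

C = 6038.64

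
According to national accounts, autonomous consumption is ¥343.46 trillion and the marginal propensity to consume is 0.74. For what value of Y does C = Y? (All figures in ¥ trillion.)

Y = 1321

At break-even, C = Y: 343.46 + 0.74Y = Y
0.26Y = 343.46, so Y = 343.46/0.26 = 1321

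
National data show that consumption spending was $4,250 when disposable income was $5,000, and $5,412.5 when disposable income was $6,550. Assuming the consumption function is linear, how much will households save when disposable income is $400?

MPC = (5412.5 − 4250)/(6550 − 5000) = 1162.5/1550 = 0.75
a = 4250 − 0.75(5000) = 4250 − 3750 = 500
C = 500 + 0.75(400) = 800
S = 400 − 800 = -400

S = -400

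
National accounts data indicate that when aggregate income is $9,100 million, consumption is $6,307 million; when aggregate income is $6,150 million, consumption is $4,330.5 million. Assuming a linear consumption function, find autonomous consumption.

a = 210

MPC = ΔC/ΔY = (6307 − 4330.5)/(9100 − 6150) = 1976.5/2950 = 0.67
a = C − MPC·Y = 4330.5 − 0.67(6150) = 4330.5 − 4120.5 = 210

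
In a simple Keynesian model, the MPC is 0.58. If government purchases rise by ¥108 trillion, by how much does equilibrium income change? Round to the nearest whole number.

The multiplier is 1/(1 − MPC) = 1/0.42.
ΔY = 108/0.42 = 257.14 ≈ 257

ΔY ≈ 257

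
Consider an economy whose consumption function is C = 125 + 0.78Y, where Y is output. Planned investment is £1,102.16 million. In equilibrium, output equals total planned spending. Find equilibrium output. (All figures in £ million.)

Y = C + I = 125 + 0.78Y + 1102.16
Y − 0.78Y = 1227.16
0.22Y = 1227.16, so Y = 1227.16/0.22 = 5578

Y = 5578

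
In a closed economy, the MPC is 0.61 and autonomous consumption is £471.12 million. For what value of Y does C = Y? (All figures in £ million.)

At break-even, C = Y: 471.12 + 0.61Y = Y
0.39Y = 471.12, so Y = 471.12/0.39 = 1208

Y = 1208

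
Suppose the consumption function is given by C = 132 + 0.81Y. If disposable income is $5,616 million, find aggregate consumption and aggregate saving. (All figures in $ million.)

C = 4680.96; S = 935.04

C = 132 + 0.81(5616) = 132 + 4548.96 = 4680.96
S = Y − C = 5616 − 4680.96 = 935.04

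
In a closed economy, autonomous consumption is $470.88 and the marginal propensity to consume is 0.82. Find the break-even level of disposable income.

Y = 2616

At break-even, C = Y: 470.88 + 0.82Y = Y
0.18Y = 470.88, so Y = 470.88/0.18 = 2616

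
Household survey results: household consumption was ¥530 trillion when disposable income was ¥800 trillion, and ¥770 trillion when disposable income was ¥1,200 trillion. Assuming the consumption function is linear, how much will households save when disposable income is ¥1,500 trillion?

S = 550

MPC = (770 − 530)/(1200 − 800) = 240/400 = 0.6
a = 530 − 0.6(800) = 530 − 480 = 50
C = 50 + 0.6(1500) = 950
S = 1500 − 950 = 550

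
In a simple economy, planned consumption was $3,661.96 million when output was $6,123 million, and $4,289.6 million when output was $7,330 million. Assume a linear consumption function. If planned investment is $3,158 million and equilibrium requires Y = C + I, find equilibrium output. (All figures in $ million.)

MPC = (4289.6 − 3661.96)/(7330 − 6123) = 627.64/1207 = 0.52
a = 3661.96 − 0.52(6123) = 478
Equilibrium: Y = 478 + 0.52Y + 3158
0.48Y = 3636, so Y = 3636/0.48 = 7575

Y = 7575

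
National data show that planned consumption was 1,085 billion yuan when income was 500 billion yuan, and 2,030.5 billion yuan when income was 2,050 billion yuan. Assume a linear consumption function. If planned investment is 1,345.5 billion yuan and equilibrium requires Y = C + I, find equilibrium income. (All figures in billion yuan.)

MPC = (2030.5 − 1085)/(2050 − 500) = 945.5/1550 = 0.61
a = 1085 − 0.61(500) = 780
Equilibrium: Y = 780 + 0.61Y + 1345.5
0.39Y = 2125.5, so Y = 2125.5/0.39 = 5450

Y = 5450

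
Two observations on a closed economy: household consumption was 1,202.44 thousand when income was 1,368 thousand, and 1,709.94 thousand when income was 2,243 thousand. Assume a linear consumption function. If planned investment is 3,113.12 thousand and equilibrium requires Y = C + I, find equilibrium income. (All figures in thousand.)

MPC = (1709.94 − 1202.44)/(2243 − 1368) = 507.5/875 = 0.58
a = 1202.44 − 0.58(1368) = 409
Equilibrium: Y = 409 + 0.58Y + 3113.12
0.42Y = 3522.12, so Y = 3522.12/0.42 = 8386

Y = 8386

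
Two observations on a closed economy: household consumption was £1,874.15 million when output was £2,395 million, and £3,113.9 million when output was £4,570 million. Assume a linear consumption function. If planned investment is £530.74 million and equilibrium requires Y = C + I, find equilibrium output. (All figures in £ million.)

MPC = (3113.9 − 1874.15)/(4570 − 2395) = 1239.75/2175 = 0.57
a = 1874.15 − 0.57(2395) = 509
Equilibrium: Y = 509 + 0.57Y + 530.74
0.43Y = 1039.74, so Y = 1039.74/0.43 = 2418

Y = 2418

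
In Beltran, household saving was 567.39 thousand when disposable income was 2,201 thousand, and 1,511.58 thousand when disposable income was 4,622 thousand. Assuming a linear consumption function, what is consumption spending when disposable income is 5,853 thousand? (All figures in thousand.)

MPS = ΔS/ΔY = (1511.58 − 567.39)/(4622 − 2201) = 944.19/2421 = 0.39
MPC = 1 − MPS = 0.61
Autonomous saving = 567.39 − 0.39(2201) = -291, so a = 291
C = 291 + 0.61(5853) = 291 + 3570.33 = 3861.33

C = 3861.33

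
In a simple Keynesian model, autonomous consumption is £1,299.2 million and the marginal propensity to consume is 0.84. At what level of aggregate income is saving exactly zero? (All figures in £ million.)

Y = 8120

At break-even, C = Y: 1299.2 + 0.84Y = Y
0.16Y = 1299.2, so Y = 1299.2/0.16 = 8120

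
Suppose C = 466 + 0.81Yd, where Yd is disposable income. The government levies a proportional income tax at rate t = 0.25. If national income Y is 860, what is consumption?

Yd = (1 − 0.25)(860) = 0.75(860) = 645
C = 466 + 0.81(645) = 466 + 522.45 = 988.45

C = 988.45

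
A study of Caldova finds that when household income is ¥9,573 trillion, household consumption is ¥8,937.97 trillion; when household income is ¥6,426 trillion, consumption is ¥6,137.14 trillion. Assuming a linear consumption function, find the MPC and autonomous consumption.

MPC = ΔC/ΔY = (8937.97 − 6137.14)/(9573 − 6426) = 2800.83/3147 = 0.89
a = C − MPC·Y = 6137.14 − 0.89(6426) = 6137.14 − 5719.14 = 418

MPC = 0.89; a = 418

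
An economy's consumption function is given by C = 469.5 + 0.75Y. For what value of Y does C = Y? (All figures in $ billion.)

Y = 1878

At break-even, C = Y: 469.5 + 0.75Y = Y
0.25Y = 469.5, so Y = 469.5/0.25 = 1878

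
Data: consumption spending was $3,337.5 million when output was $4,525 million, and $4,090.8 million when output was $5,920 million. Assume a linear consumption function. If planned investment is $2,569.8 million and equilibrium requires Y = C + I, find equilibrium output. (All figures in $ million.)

Y = 7530

MPC = (4090.8 − 3337.5)/(5920 − 4525) = 753.3/1395 = 0.54
a = 3337.5 − 0.54(4525) = 894
Equilibrium: Y = 894 + 0.54Y + 2569.8
0.46Y = 3463.8, so Y = 3463.8/0.46 = 7530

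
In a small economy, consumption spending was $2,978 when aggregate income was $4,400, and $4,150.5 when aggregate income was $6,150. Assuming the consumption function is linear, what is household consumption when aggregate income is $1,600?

C = 1102

MPC = (4150.5 − 2978)/(6150 − 4400) = 1172.5/1750 = 0.67
a = 2978 − 0.67(4400) = 2978 − 2948 = 30
C = 30 + 0.67(1600) = 30 + 1072 = 1102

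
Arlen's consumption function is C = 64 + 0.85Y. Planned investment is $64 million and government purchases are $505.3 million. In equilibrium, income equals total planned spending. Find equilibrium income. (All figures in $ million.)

Y = C + I + G = 64 + 0.85Y + 64 + 505.3
Y − 0.85Y = 633.3
0.15Y = 633.3, so Y = 633.3/0.15 = 4222

Y = 4222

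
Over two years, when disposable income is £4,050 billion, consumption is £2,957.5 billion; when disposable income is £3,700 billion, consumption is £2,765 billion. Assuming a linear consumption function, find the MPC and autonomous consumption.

MPC = 0.55; a = 730

MPC = ΔC/ΔY = (2957.5 − 2765)/(4050 − 3700) = 192.5/350 = 0.55
a = C − MPC·Y = 2765 − 0.55(3700) = 2765 − 2035 = 730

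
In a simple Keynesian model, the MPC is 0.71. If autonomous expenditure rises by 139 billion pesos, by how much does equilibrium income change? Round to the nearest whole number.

The multiplier is 1/(1 − MPC) = 1/0.29.
ΔY = 139/0.29 = 479.31 ≈ 479

ΔY ≈ 479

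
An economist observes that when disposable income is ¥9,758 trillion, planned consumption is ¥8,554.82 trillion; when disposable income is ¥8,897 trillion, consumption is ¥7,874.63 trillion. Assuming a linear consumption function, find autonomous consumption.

a = 846

MPC = ΔC/ΔY = (8554.82 − 7874.63)/(9758 − 8897) = 680.19/861 = 0.79
a = C − MPC·Y = 7874.63 − 0.79(8897) = 7874.63 − 7028.63 = 846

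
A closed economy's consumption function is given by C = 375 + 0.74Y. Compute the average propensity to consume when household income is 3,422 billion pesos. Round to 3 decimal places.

C = 375 + 0.74(3422) = 2907.28
APC = C/Y = 2907.28/3422 = 0.850

APC = 0.850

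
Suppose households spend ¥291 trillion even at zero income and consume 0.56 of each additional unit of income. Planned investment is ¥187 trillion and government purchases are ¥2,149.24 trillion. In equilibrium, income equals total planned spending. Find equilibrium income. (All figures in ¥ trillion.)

Y = C + I + G = 291 + 0.56Y + 187 + 2149.24
Y − 0.56Y = 2627.24
0.44Y = 2627.24, so Y = 2627.24/0.44 = 5971

Y = 5971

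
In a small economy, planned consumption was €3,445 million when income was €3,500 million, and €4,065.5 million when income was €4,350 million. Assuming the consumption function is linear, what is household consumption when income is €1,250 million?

MPC = (4065.5 − 3445)/(4350 − 3500) = 620.5/850 = 0.73
a = 3445 − 0.73(3500) = 3445 − 2555 = 890
C = 890 + 0.73(1250) = 890 + 912.5 = 1802.5

C = 1802.5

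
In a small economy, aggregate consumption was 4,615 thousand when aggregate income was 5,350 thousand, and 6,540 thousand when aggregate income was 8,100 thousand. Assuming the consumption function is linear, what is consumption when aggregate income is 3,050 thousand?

MPC = (6540 − 4615)/(8100 − 5350) = 1925/2750 = 0.7
a = 4615 − 0.7(5350) = 4615 − 3745 = 870
C = 870 + 0.7(3050) = 870 + 2135 = 3005

C = 3005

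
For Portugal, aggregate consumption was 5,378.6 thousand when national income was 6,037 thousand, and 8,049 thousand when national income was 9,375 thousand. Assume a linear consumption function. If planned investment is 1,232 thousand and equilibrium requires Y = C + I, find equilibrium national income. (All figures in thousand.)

Y = 8905

MPC = (8049 − 5378.6)/(9375 − 6037) = 2670.4/3338 = 0.8
a = 5378.6 − 0.8(6037) = 549
Equilibrium: Y = 549 + 0.8Y + 1232
0.2Y = 1781, so Y = 1781/0.2 = 8905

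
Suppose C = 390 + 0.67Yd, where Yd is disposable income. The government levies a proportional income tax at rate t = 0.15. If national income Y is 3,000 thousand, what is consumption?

C = 2098.5

Yd = (1 − 0.15)(3000) = 0.85(3000) = 2550
C = 390 + 0.67(2550) = 390 + 1708.5 = 2098.5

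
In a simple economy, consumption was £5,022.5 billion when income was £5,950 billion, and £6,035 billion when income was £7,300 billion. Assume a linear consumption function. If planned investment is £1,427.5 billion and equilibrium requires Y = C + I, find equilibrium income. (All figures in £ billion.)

MPC = (6035 − 5022.5)/(7300 − 5950) = 1012.5/1350 = 0.75
a = 5022.5 − 0.75(5950) = 560
Equilibrium: Y = 560 + 0.75Y + 1427.5
0.25Y = 1987.5, so Y = 1987.5/0.25 = 7950

Y = 7950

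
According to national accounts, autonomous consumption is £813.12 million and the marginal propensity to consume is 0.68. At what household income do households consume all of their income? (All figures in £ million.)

Y = 2541

At break-even, C = Y: 813.12 + 0.68Y = Y
0.32Y = 813.12, so Y = 813.12/0.32 = 2541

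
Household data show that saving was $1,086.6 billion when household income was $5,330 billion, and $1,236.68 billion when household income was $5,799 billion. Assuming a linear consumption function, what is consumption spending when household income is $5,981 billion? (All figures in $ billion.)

MPS = ΔS/ΔY = (1236.68 − 1086.6)/(5799 − 5330) = 150.08/469 = 0.32
MPC = 1 − MPS = 0.68
Autonomous saving = 1086.6 − 0.32(5330) = -619, so a = 619
C = 619 + 0.68(5981) = 619 + 4067.08 = 4686.08

C = 4686.08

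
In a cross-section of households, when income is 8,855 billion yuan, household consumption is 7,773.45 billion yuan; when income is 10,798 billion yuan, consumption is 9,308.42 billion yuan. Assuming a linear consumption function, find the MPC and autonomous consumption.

MPC = ΔC/ΔY = (9308.42 − 7773.45)/(10798 − 8855) = 1534.97/1943 = 0.79
a = C − MPC·Y = 7773.45 − 0.79(8855) = 7773.45 − 6995.45 = 778

MPC = 0.79; a = 778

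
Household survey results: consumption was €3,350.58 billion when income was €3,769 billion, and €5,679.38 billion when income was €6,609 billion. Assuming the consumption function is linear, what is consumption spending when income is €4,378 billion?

MPC = (5679.38 − 3350.58)/(6609 − 3769) = 2328.8/2840 = 0.82
a = 3350.58 − 0.82(3769) = 3350.58 − 3090.58 = 260
C = 260 + 0.82(4378) = 260 + 3589.96 = 3849.96

C = 3849.96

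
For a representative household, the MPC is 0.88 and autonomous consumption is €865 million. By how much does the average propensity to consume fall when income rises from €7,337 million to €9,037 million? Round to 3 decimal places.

At Y = 7337: C = 865 + 0.88(7337) = 7321.56, APC = 7321.56/7337 = 0.9979
At Y = 9037: C = 8817.56, APC = 8817.56/9037 = 0.9757
Fall in APC = 0.9979 − 0.9757 = 0.0222 ≈ 0.022

ΔAPC = 0.022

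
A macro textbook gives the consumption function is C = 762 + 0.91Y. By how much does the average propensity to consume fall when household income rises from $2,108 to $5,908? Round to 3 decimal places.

ΔAPC = 0.233

At Y = 2108: C = 762 + 0.91(2108) = 2680.28, APC = 2680.28/2108 = 1.2715
At Y = 5908: C = 6138.28, APC = 6138.28/5908 = 1.0390
Fall in APC = 1.2715 − 1.0390 = 0.2325 ≈ 0.233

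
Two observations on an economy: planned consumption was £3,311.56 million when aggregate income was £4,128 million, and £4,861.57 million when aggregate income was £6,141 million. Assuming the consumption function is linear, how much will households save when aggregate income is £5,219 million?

MPC = (4861.57 − 3311.56)/(6141 − 4128) = 1550.01/2013 = 0.77
a = 3311.56 − 0.77(4128) = 3311.56 − 3178.56 = 133
C = 133 + 0.77(5219) = 4151.63
S = 5219 − 4151.63 = 1067.37

S = 1067.37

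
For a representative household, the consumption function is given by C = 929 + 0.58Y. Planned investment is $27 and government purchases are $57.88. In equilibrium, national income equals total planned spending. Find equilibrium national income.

Y = 2414

Y = C + I + G = 929 + 0.58Y + 27 + 57.88
Y − 0.58Y = 1013.88
0.42Y = 1013.88, so Y = 1013.88/0.42 = 2414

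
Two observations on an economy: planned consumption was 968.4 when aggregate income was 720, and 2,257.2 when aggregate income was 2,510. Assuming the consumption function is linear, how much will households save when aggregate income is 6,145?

MPC = (2257.2 − 968.4)/(2510 − 720) = 1288.8/1790 = 0.72
a = 968.4 − 0.72(720) = 968.4 − 518.4 = 450
C = 450 + 0.72(6145) = 4874.4
S = 6145 − 4874.4 = 1270.6

S = 1270.6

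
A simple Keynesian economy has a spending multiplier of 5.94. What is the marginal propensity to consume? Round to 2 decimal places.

MPC = 0.83

k = 1/(1 − MPC), so 1 − MPC = 1/k = 1/5.94 = 0.1684
MPC = 1 − 0.1684 = 0.83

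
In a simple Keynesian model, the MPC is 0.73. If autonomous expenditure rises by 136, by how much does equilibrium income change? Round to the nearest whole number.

ΔY ≈ 504

The multiplier is 1/(1 − MPC) = 1/0.27.
ΔY = 136/0.27 = 503.70 ≈ 504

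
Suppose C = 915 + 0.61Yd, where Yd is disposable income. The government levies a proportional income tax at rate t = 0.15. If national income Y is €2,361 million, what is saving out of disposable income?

S = -132.3285

Yd = (1 − 0.15)(2361) = 0.85(2361) = 2006.85
C = 915 + 0.61(2006.85) = 915 + 1224.1785 = 2139.1785
S = Yd − C = 2006.85 − 2139.1785 = -132.3285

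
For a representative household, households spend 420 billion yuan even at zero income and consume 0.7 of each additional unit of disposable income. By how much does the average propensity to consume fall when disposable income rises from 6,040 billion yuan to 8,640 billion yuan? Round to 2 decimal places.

At Y = 6040: C = 420 + 0.7(6040) = 4648, APC = 4648/6040 = 0.770
At Y = 8640: C = 6468, APC = 6468/8640 = 0.749
Fall in APC = 0.770 − 0.749 = 0.021 ≈ 0.02

ΔAPC = 0.02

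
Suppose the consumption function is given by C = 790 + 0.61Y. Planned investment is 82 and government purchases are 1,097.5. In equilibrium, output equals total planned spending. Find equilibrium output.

Y = C + I + G = 790 + 0.61Y + 82 + 1097.5
Y − 0.61Y = 1969.5
0.39Y = 1969.5, so Y = 1969.5/0.39 = 5050

Y = 5050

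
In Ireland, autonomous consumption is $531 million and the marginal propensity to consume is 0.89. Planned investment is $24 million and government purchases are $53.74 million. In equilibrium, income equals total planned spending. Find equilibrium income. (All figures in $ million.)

Y = 5534

Y = C + I + G = 531 + 0.89Y + 24 + 53.74
Y − 0.89Y = 608.74
0.11Y = 608.74, so Y = 608.74/0.11 = 5534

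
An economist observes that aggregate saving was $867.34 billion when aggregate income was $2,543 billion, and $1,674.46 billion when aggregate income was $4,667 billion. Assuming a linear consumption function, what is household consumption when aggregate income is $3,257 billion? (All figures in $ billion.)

C = 2118.34

MPS = ΔS/ΔY = (1674.46 − 867.34)/(4667 − 2543) = 807.12/2124 = 0.38
MPC = 1 − MPS = 0.62
Autonomous saving = 867.34 − 0.38(2543) = -99, so a = 99
C = 99 + 0.62(3257) = 99 + 2019.34 = 2118.34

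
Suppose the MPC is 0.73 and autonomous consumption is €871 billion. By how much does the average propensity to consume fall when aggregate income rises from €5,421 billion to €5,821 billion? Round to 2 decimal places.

ΔAPC = 0.01

At Y = 5421: C = 871 + 0.73(5421) = 4828.33, APC = 4828.33/5421 = 0.891
At Y = 5821: C = 5120.33, APC = 5120.33/5821 = 0.880
Fall in APC = 0.891 − 0.880 = 0.011 ≈ 0.01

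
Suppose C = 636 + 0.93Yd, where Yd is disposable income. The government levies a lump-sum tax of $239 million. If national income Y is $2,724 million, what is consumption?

Yd = Y − T = 2724 − 239 = 2485
C = 636 + 0.93(2485) = 636 + 2311.05 = 2947.05

C = 2947.05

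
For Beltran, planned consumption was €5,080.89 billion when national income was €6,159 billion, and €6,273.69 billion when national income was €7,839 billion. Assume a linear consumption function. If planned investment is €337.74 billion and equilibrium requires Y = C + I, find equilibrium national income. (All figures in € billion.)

Y = 3606

MPC = (6273.69 − 5080.89)/(7839 − 6159) = 1192.8/1680 = 0.71
a = 5080.89 − 0.71(6159) = 708
Equilibrium: Y = 708 + 0.71Y + 337.74
0.29Y = 1045.74, so Y = 1045.74/0.29 = 3606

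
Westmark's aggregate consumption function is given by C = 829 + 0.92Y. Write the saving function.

S = -829 + 0.08Y

S = Y − C = Y − (829 + 0.92Y) = -829 + (1 − 0.92)Y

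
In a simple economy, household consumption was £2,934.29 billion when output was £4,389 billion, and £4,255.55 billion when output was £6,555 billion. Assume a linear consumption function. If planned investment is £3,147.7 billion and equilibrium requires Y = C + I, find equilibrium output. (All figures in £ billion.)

MPC = (4255.55 − 2934.29)/(6555 − 4389) = 1321.26/2166 = 0.61
a = 2934.29 − 0.61(4389) = 257
Equilibrium: Y = 257 + 0.61Y + 3147.7
0.39Y = 3404.7, so Y = 3404.7/0.39 = 8730

Y = 8730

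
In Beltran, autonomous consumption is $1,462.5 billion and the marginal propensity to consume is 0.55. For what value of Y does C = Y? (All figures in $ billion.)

At break-even, C = Y: 1462.5 + 0.55Y = Y
0.45Y = 1462.5, so Y = 1462.5/0.45 = 3250

Y = 3250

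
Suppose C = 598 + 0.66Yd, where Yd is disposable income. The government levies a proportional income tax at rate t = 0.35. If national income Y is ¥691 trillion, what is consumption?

Yd = (1 − 0.35)(691) = 0.65(691) = 449.15
C = 598 + 0.66(449.15) = 598 + 296.439 = 894.439

C = 894.439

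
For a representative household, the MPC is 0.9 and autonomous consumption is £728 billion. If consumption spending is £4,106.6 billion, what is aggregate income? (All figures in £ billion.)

Y = 3754

728 + 0.9Y = 4106.6
0.9Y = 3378.6, so Y = 3378.6/0.9 = 3754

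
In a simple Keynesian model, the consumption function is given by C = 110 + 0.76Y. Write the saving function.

S = -110 + 0.24Y

S = Y − C = Y − (110 + 0.76Y) = -110 + (1 − 0.76)Y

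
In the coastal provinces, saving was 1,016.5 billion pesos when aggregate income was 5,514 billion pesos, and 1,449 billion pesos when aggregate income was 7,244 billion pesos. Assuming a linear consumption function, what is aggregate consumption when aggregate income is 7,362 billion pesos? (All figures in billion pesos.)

C = 5883.5

MPS = ΔS/ΔY = (1449 − 1016.5)/(7244 − 5514) = 432.5/1730 = 0.25
MPC = 1 − MPS = 0.75
Autonomous saving = 1016.5 − 0.25(5514) = -362, so a = 362
C = 362 + 0.75(7362) = 362 + 5521.5 = 5883.5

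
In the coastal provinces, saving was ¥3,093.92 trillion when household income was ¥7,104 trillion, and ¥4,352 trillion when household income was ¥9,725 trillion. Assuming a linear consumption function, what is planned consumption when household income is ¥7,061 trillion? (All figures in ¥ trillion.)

C = 3987.72

MPS = ΔS/ΔY = (4352 − 3093.92)/(9725 − 7104) = 1258.08/2621 = 0.48
MPC = 1 − MPS = 0.52
Autonomous saving = 3093.92 − 0.48(7104) = -316, so a = 316
C = 316 + 0.52(7061) = 316 + 3671.72 = 3987.72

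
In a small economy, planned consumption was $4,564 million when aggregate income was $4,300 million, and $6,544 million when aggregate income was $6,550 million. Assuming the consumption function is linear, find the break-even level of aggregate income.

Y = 6500

MPC = (6544 − 4564)/(6550 − 4300) = 1980/2250 = 0.88
a = 4564 − 0.88(4300) = 4564 − 3784 = 780
Break-even: Y = a/(1−MPC) = 780/0.12 = 6500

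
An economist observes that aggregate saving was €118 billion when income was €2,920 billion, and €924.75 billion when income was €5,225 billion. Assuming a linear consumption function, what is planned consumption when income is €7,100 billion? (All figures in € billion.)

MPS = ΔS/ΔY = (924.75 − 118)/(5225 − 2920) = 806.75/2305 = 0.35
MPC = 1 − MPS = 0.65
Autonomous saving = 118 − 0.35(2920) = -904, so a = 904
C = 904 + 0.65(7100) = 904 + 4615 = 5519

C = 5519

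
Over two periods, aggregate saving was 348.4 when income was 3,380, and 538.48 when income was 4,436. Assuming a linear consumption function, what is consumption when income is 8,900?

C = 7558

MPS = ΔS/ΔY = (538.48 − 348.4)/(4436 − 3380) = 190.08/1056 = 0.18
MPC = 1 − MPS = 0.82
Autonomous saving = 348.4 − 0.18(3380) = -260, so a = 260
C = 260 + 0.82(8900) = 260 + 7298 = 7558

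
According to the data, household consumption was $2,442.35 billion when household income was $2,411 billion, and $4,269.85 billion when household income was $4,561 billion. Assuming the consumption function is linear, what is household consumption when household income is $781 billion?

MPC = (4269.85 − 2442.35)/(4561 − 2411) = 1827.5/2150 = 0.85
a = 2442.35 − 0.85(2411) = 2442.35 − 2049.35 = 393
C = 393 + 0.85(781) = 393 + 663.85 = 1056.85

C = 1056.85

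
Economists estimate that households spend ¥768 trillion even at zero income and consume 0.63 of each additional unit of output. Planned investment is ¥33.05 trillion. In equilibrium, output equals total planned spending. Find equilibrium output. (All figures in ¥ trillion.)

Y = 2165

Y = C + I = 768 + 0.63Y + 33.05
Y − 0.63Y = 801.05
0.37Y = 801.05, so Y = 801.05/0.37 = 2165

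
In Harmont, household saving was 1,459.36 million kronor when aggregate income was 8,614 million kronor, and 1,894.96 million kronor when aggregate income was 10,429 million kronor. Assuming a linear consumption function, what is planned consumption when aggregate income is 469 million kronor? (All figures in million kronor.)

C = 964.44

MPS = ΔS/ΔY = (1894.96 − 1459.36)/(10429 − 8614) = 435.6/1815 = 0.24
MPC = 1 − MPS = 0.76
Autonomous saving = 1459.36 − 0.24(8614) = -608, so a = 608
C = 608 + 0.76(469) = 608 + 356.44 = 964.44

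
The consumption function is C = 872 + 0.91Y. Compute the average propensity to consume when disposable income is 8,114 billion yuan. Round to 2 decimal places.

APC = 1.02

C = 872 + 0.91(8114) = 8255.74
APC = C/Y = 8255.74/8114 = 1.02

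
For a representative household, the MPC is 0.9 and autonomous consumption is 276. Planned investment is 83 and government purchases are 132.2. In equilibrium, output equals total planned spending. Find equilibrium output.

Y = C + I + G = 276 + 0.9Y + 83 + 132.2
Y − 0.9Y = 491.2
0.1Y = 491.2, so Y = 491.2/0.1 = 4912

Y = 4912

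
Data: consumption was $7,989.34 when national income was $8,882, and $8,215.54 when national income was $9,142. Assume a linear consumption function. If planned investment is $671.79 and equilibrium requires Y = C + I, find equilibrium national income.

Y = 7183

MPC = (8215.54 − 7989.34)/(9142 − 8882) = 226.2/260 = 0.87
a = 7989.34 − 0.87(8882) = 262
Equilibrium: Y = 262 + 0.87Y + 671.79
0.13Y = 933.79, so Y = 933.79/0.13 = 7183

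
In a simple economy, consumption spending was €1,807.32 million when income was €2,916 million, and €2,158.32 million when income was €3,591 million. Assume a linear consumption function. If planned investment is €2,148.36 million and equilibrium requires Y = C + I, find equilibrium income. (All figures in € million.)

Y = 5082

MPC = (2158.32 − 1807.32)/(3591 − 2916) = 351/675 = 0.52
a = 1807.32 − 0.52(2916) = 291
Equilibrium: Y = 291 + 0.52Y + 2148.36
0.48Y = 2439.36, so Y = 2439.36/0.48 = 5082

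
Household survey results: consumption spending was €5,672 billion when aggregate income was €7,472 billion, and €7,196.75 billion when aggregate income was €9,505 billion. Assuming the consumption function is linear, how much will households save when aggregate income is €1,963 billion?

S = 422.75

MPC = (7196.75 − 5672)/(9505 − 7472) = 1524.75/2033 = 0.75
a = 5672 − 0.75(7472) = 5672 − 5604 = 68
C = 68 + 0.75(1963) = 1540.25
S = 1963 − 1540.25 = 422.75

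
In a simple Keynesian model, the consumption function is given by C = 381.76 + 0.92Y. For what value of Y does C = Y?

At break-even, C = Y: 381.76 + 0.92Y = Y
0.08Y = 381.76, so Y = 381.76/0.08 = 4772

Y = 4772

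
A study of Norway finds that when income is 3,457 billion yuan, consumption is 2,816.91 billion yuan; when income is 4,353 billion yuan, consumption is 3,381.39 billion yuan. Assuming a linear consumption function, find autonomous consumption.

MPC = ΔC/ΔY = (3381.39 − 2816.91)/(4353 − 3457) = 564.48/896 = 0.63
a = C − MPC·Y = 2816.91 − 0.63(3457) = 2816.91 − 2177.91 = 639

a = 639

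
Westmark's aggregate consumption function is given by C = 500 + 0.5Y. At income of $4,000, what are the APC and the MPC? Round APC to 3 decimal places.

MPC = 0.5 (the slope of the consumption function)
C = 500 + 0.5(4000) = 2500, so APC = 2500/4000 = 0.625

APC = 0.625; MPC = 0.5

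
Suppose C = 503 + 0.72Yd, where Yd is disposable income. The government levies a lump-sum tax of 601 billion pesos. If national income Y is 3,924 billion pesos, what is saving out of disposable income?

Yd = Y − T = 3924 − 601 = 3323
C = 503 + 0.72(3323) = 503 + 2392.56 = 2895.56
S = Yd − C = 3323 − 2895.56 = 427.44

S = 427.44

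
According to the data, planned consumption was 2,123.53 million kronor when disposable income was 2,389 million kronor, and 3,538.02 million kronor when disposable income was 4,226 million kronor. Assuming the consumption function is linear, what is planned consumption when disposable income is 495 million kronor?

C = 665.15

MPC = (3538.02 − 2123.53)/(4226 − 2389) = 1414.49/1837 = 0.77
a = 2123.53 − 0.77(2389) = 2123.53 − 1839.53 = 284
C = 284 + 0.77(495) = 284 + 381.15 = 665.15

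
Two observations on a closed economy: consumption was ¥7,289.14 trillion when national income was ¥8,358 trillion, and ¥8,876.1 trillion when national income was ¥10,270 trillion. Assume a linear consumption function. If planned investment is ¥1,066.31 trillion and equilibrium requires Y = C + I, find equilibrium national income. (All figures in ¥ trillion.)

Y = 8343

MPC = (8876.1 − 7289.14)/(10270 − 8358) = 1586.96/1912 = 0.83
a = 7289.14 − 0.83(8358) = 352
Equilibrium: Y = 352 + 0.83Y + 1066.31
0.17Y = 1418.31, so Y = 1418.31/0.17 = 8343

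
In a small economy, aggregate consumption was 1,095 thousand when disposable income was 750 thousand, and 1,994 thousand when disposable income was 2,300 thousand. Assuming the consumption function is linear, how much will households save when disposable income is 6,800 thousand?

S = 2196

MPC = (1994 − 1095)/(2300 − 750) = 899/1550 = 0.58
a = 1095 − 0.58(750) = 1095 − 435 = 660
C = 660 + 0.58(6800) = 4604
S = 6800 − 4604 = 2196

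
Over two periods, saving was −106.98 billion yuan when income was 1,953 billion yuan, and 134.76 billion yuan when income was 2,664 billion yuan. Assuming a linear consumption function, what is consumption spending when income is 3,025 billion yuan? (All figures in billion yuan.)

C = 2767.5

MPS = ΔS/ΔY = (134.76 − (-106.98))/(2664 − 1953) = 241.74/711 = 0.34
MPC = 1 − MPS = 0.66
Autonomous saving = -106.98 − 0.34(1953) = -771, so a = 771
C = 771 + 0.66(3025) = 771 + 1996.5 = 2767.5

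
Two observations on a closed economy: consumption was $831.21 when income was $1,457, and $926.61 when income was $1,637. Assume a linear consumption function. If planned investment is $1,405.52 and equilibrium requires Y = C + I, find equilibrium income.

Y = 3116

MPC = (926.61 − 831.21)/(1637 − 1457) = 95.4/180 = 0.53
a = 831.21 − 0.53(1457) = 59
Equilibrium: Y = 59 + 0.53Y + 1405.52
0.47Y = 1464.52, so Y = 1464.52/0.47 = 3116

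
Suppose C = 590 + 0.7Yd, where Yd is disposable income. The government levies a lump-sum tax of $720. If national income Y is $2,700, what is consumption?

Yd = Y − T = 2700 − 720 = 1980
C = 590 + 0.7(1980) = 590 + 1386 = 1976

C = 1976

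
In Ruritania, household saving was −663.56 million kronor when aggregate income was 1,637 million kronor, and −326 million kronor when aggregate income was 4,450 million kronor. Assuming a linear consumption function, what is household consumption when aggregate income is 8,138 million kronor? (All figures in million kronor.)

C = 8021.44

MPS = ΔS/ΔY = (-326 − (-663.56))/(4450 − 1637) = 337.56/2813 = 0.12
MPC = 1 − MPS = 0.88
Autonomous saving = -663.56 − 0.12(1637) = -860, so a = 860
C = 860 + 0.88(8138) = 860 + 7161.44 = 8021.44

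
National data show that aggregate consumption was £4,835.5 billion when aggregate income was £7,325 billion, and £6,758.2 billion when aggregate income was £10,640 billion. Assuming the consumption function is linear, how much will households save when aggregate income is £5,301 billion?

S = 1639.42

MPC = (6758.2 − 4835.5)/(10640 − 7325) = 1922.7/3315 = 0.58
a = 4835.5 − 0.58(7325) = 4835.5 − 4248.5 = 587
C = 587 + 0.58(5301) = 3661.58
S = 5301 − 3661.58 = 1639.42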